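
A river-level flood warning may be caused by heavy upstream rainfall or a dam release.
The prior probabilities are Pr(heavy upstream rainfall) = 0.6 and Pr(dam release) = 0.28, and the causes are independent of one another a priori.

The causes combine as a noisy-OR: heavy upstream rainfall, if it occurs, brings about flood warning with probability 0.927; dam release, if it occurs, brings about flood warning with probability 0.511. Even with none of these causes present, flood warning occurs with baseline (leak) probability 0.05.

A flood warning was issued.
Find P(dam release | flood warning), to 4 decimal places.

P(dam release | flood warning) ≈ 0.3480

Under noisy-OR, P(flood warning | causes) = 1 − (1−0.05)·∏(1−qᵢ) over the active causes.
Numerator (weight on configurations with dam release): 0.059970 + 0.162303 = 0.222273
The normalizing constant is 0.05*0.4*0.72 + 0.53545*0.4*0.28 + 0.93065*0.6*0.72 + 0.966088*0.6*0.28 = 0.638714
P(dam release | flood warning) = 0.222273/0.638714 ≈ 0.3480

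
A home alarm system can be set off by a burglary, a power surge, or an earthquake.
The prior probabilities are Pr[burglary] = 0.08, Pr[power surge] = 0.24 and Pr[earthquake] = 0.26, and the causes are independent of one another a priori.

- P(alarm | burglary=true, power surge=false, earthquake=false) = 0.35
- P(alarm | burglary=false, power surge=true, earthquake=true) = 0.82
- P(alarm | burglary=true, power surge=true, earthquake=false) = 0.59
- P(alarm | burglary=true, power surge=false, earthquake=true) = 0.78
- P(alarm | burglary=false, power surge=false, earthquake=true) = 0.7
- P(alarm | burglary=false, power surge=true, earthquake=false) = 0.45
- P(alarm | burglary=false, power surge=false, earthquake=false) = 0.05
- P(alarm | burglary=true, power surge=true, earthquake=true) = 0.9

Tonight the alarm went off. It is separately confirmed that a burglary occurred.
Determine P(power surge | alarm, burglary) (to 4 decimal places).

By total probability over the 4 (power surge, earthquake) configurations:
  P(alarm | burglary) = 0.35*0.76*0.74 + 0.78*0.76*0.26 + 0.59*0.24*0.74 + 0.9*0.24*0.26
        = 0.196840 + 0.154128 + 0.104784 + 0.056160 = 0.511912
Configurations with power surge contribute 0.160944, so
  P(power surge | alarm, burglary) = 0.160944 / 0.511912 ≈ 0.3144

P(power surge | alarm, burglary) ≈ 0.3144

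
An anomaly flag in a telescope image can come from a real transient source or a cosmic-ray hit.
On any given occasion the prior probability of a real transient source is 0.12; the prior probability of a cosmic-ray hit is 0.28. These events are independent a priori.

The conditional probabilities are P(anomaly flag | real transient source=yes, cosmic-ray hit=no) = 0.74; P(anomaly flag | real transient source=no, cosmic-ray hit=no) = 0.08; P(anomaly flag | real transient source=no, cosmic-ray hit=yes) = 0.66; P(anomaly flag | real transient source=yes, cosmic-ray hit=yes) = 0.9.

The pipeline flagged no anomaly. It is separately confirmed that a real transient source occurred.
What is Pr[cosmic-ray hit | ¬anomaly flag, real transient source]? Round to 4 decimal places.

Enumerate both values of cosmic-ray hit and weight by the priors:
  P(¬anomaly flag | real transient source) = 0.26×0.72 + 0.1×0.28
        = 0.187200 + 0.028000 = 0.215200
The terms with cosmic-ray hit present sum to 0.028000, so
  P(cosmic-ray hit | ¬anomaly flag, real transient source) = 0.028000 / 0.215200 ≈ 0.1301

Pr[cosmic-ray hit | ¬anomaly flag, real transient source] ≈ 0.1301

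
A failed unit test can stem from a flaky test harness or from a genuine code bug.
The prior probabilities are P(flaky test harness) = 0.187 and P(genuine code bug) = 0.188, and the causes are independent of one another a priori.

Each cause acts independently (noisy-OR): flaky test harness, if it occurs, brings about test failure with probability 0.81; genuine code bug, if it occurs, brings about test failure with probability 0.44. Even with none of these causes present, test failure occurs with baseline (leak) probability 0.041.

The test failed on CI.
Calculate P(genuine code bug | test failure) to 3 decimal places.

Under noisy-OR, P(test failure | causes) = 1 − (1−0.041)·∏(1−qᵢ) over the active causes.
Weight on genuine code bug=true, given the evidence: 0.070761 + 0.031569 = 0.102330
Denominator P(test failure): 0.041×0.813×0.812 + 0.46296×0.813×0.188 + 0.81779×0.187×0.812 + 0.897962×0.187×0.188 = 0.253573
P(genuine code bug | test failure) = 0.102330/0.253573 ≈ 0.404

P(genuine code bug | test failure) ≈ 0.404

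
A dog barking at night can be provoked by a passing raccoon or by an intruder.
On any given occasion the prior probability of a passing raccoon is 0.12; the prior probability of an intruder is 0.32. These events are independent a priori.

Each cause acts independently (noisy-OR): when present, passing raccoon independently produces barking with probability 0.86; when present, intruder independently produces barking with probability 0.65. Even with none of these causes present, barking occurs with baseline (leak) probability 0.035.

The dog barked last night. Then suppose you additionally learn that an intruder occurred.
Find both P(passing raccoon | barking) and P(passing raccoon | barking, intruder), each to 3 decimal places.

Under noisy-OR, P(barking | causes) = 1 − (1−0.035)·∏(1−qᵢ) over the active causes.
Sum P(barking|·) weighted by the priors over the 4 (passing raccoon, intruder) configurations:
  P(barking) = 0.035·0.88·0.68 + 0.66225·0.88·0.32 + 0.8649·0.12·0.68 + 0.952715·0.12·0.32
        = 0.020944 + 0.186490 + 0.070576 + 0.036584 = 0.314594
The terms with passing raccoon present sum to 0.107160, so
  P(passing raccoon | barking) = 0.107160 / 0.314594 ≈ 0.341

Now also conditioning on intruder=true:
By total probability over both values of passing raccoon:
  P(barking | intruder) = 0.66225*0.88 + 0.952715*0.12
        = 0.582780 + 0.114326 = 0.697106
Configurations with passing raccoon contribute 0.114326, so
  P(passing raccoon | barking, intruder) = 0.114326 / 0.697106 ≈ 0.164
The drop from 0.341 to 0.164 is the explaining-away (discounting) effect.

P(passing raccoon | barking) ≈ 0.341; P(passing raccoon | barking, intruder) ≈ 0.164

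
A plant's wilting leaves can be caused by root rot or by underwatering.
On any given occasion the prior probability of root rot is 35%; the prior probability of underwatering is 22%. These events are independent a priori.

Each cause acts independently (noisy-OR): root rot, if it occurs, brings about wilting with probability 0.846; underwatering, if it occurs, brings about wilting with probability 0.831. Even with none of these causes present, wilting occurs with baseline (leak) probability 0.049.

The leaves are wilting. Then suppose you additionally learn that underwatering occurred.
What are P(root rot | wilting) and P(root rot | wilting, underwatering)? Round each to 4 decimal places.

Under noisy-OR, P(wilting | causes) = 1 − (1−0.049)·∏(1−qᵢ) over the active causes.
P(wilting) = 0.049×0.65×0.78 + 0.839281×0.65×0.22 + 0.853546×0.35×0.78 + 0.975249×0.35×0.22 = 0.024843 + 0.120017 + 0.233018 + 0.075094 = 0.452972
Of this, 0.308112 comes from 0.233018 + 0.075094 (the root rot=true cases).
Hence the posterior is 0.308112/0.452972 ≈ 0.6802.

Now also conditioning on underwatering=true:
For the numerator, keep only root rot=true terms: 0.975249×0.35 = 0.341337
Normalizer over all consistent configurations: 0.839281×0.65 + 0.975249×0.35 = 0.886870
Posterior = 0.341337 / 0.886870 ≈ 0.3849

P(root rot | wilting) ≈ 0.6802; P(root rot | wilting, underwatering) ≈ 0.3849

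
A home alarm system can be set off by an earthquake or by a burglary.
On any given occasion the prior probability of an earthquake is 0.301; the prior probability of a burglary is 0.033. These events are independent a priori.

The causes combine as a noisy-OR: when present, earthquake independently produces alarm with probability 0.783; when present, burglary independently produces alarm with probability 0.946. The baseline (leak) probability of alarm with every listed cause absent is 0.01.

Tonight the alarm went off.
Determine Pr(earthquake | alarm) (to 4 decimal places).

Under noisy-OR, P(alarm | causes) = 1 − (1−0.01)·∏(1−qᵢ) over the active causes.
By total probability over the 4 (earthquake, burglary) configurations:
  P(alarm) = 0.01×0.699×0.967 + 0.94654×0.699×0.033 + 0.78517×0.301×0.967 + 0.988399×0.301×0.033
        = 0.006759 + 0.021834 + 0.228537 + 0.009818 = 0.266948
The terms with earthquake present sum to 0.238355, so
  P(earthquake | alarm) = 0.238355 / 0.266948 ≈ 0.8929

Pr(earthquake | alarm) ≈ 0.8929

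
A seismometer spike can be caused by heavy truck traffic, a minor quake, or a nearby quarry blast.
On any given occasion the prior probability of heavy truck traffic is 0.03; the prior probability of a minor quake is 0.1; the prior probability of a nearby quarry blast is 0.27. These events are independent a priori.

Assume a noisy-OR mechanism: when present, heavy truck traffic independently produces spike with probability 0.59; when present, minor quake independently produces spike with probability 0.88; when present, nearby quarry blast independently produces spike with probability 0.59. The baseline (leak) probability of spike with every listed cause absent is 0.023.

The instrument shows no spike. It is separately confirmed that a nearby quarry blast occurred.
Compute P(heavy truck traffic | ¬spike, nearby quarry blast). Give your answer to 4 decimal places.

Under noisy-OR, P(spike | causes) = 1 − (1−0.023)·∏(1−qᵢ) over the active causes.
P(¬spike | nearby quarry blast) = 0.40057·0.97·0.9 + 0.048068·0.97·0.1 + 0.164234·0.03·0.9 + 0.019708·0.03·0.1 = 0.349698 + 0.004663 + 0.004434 + 0.000059 = 0.358854
Of this, 0.004493 comes from 0.004434 + 0.000059 (the heavy truck traffic=true cases).
P(heavy truck traffic | ¬spike, nearby quarry blast) = 0.004493 / 0.358854 ≈ 0.0125

P(heavy truck traffic | ¬spike, nearby quarry blast) ≈ 0.0125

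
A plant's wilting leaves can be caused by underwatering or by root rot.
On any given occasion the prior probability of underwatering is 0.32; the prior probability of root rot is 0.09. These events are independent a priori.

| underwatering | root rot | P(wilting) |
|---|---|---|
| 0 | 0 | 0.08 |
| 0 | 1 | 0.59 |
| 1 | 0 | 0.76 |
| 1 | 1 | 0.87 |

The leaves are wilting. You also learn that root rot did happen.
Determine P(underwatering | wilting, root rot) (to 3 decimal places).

Weight on underwatering=true, given the evidence: 0.87·0.32 = 0.278400
Normalizer over all consistent configurations: 0.59·0.68 + 0.87·0.32 = 0.679600
Posterior = 0.278400 / 0.679600 ≈ 0.410

P(underwatering | wilting, root rot) ≈ 0.410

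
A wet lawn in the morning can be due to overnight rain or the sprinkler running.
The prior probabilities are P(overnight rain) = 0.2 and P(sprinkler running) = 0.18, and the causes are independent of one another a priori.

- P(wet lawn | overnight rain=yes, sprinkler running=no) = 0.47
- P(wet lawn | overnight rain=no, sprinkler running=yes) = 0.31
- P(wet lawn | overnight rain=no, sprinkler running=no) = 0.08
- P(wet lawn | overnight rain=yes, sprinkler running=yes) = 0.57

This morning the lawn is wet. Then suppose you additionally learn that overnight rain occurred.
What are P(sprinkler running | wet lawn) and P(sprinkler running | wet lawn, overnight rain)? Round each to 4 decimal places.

P(wet lawn) = 0.08*0.8*0.82 + 0.31*0.8*0.18 + 0.47*0.2*0.82 + 0.57*0.2*0.18 = 0.052480 + 0.044640 + 0.077080 + 0.020520 = 0.194720
Restricting to configurations with sprinkler running present: 0.044640 + 0.020520 = 0.065160.
P(sprinkler running | wet lawn) = 0.065160 / 0.194720 ≈ 0.3346

With the extra evidence:
P(wet lawn | overnight rain) = 0.47*0.82 + 0.57*0.18 = 0.385400 + 0.102600 = 0.488000
The sprinkler running-present share is 0.57*0.18 = 0.102600.
P(sprinkler running | wet lawn, overnight rain) = 0.102600 / 0.488000 ≈ 0.2102
The drop from 0.3346 to 0.2102 is the explaining-away (discounting) effect.

P(sprinkler running | wet lawn) ≈ 0.3346; P(sprinkler running | wet lawn, overnight rain) ≈ 0.2102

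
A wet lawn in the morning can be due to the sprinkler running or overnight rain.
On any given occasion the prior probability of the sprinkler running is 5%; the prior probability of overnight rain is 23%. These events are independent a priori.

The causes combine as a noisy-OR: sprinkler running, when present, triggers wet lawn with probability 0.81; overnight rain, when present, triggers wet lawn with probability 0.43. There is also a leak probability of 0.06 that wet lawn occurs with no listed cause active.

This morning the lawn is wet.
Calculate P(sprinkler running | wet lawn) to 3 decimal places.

Under noisy-OR, P(wet lawn | causes) = 1 − (1−0.06)·∏(1−qᵢ) over the active causes.
Sum P(wet lawn|·) weighted by the priors over the 4 (sprinkler running, overnight rain) configurations:
  P(wet lawn) = 0.06*0.95*0.77 + 0.4642*0.95*0.23 + 0.8214*0.05*0.77 + 0.898198*0.05*0.23
        = 0.043890 + 0.101428 + 0.031624 + 0.010329 = 0.187271
The terms with sprinkler running present sum to 0.041953, so
  P(sprinkler running | wet lawn) = 0.041953 / 0.187271 ≈ 0.224

P(sprinkler running | wet lawn) ≈ 0.224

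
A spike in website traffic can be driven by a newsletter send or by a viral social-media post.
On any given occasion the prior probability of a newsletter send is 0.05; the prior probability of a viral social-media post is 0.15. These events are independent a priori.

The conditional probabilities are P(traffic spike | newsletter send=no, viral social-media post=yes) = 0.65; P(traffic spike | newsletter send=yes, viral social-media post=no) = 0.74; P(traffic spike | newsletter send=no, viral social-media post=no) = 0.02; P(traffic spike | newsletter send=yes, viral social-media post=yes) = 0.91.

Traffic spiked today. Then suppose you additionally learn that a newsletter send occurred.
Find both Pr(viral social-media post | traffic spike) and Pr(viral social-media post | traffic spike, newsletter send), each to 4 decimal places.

Pr(viral social-media post | traffic spike) ≈ 0.6763; Pr(viral social-media post | traffic spike, newsletter send) ≈ 0.1783

P(traffic spike) = 0.02×0.95×0.85 + 0.65×0.95×0.15 + 0.74×0.05×0.85 + 0.91×0.05×0.15 = 0.016150 + 0.092625 + 0.031450 + 0.006825 = 0.147050
Of this, 0.099450 comes from 0.092625 + 0.006825 (the viral social-media post=true cases).
P(viral social-media post | traffic spike) = 0.099450 / 0.147050 ≈ 0.6763

Now also conditioning on newsletter send=true:
P(traffic spike | newsletter send) = 0.74×0.85 + 0.91×0.15 = 0.629000 + 0.136500 = 0.765500
The viral social-media post-present share is 0.91×0.15 = 0.136500.
So P(viral social-media post | traffic spike, newsletter send) = 0.136500/0.765500 ≈ 0.1783.
This is intercausal reasoning (explaining away): once newsletter send accounts for the traffic spike, viral social-media post becomes less likely.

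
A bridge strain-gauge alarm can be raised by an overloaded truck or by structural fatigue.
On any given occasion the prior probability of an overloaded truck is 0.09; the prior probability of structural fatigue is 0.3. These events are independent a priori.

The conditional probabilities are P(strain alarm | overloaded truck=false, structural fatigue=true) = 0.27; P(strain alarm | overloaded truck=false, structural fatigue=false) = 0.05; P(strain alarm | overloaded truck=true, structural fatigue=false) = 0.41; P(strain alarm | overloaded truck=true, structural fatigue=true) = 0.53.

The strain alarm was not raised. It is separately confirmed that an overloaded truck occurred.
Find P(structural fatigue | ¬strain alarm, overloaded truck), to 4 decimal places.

P(structural fatigue | ¬strain alarm, overloaded truck) ≈ 0.2545

Enumerate both values of structural fatigue and weight by the priors:
  P(¬strain alarm | overloaded truck) = 0.59×0.7 + 0.47×0.3
        = 0.413000 + 0.141000 = 0.554000
Keeping only the structural fatigue-present terms gives 0.141000, so
  P(structural fatigue | ¬strain alarm, overloaded truck) = 0.141000 / 0.554000 ≈ 0.2545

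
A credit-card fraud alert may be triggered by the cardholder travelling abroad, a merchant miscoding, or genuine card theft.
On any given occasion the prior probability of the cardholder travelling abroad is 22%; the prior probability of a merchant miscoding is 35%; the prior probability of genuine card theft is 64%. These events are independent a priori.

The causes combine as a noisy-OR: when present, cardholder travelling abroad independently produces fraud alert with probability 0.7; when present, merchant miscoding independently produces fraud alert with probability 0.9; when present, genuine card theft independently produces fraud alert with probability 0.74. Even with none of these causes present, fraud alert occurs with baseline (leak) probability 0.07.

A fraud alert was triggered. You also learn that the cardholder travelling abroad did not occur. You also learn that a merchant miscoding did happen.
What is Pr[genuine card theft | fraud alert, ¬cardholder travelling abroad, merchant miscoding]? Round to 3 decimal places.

Pr[genuine card theft | fraud alert, ¬cardholder travelling abroad, merchant miscoding] ≈ 0.657

Under noisy-OR, P(fraud alert | causes) = 1 − (1−0.07)·∏(1−qᵢ) over the active causes.
Enumerate both values of genuine card theft and weight by the priors:
  P(fraud alert | ¬cardholder travelling abroad, merchant miscoding) = 0.907*0.36 + 0.97582*0.64
        = 0.326520 + 0.624525 = 0.951045
Configurations with genuine card theft contribute 0.624525, so
  P(genuine card theft | fraud alert, ¬cardholder travelling abroad, merchant miscoding) = 0.624525 / 0.951045 ≈ 0.657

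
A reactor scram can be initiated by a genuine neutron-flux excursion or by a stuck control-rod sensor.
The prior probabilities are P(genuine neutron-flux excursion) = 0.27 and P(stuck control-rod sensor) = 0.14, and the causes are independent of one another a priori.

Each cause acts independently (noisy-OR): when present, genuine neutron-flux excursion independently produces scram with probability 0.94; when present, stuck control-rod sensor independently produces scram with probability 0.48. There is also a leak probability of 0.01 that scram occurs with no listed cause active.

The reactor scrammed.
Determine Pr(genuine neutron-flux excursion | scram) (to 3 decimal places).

Pr(genuine neutron-flux excursion | scram) ≈ 0.820

Under noisy-OR, P(scram | causes) = 1 − (1−0.01)·∏(1−qᵢ) over the active causes.
By total probability over the 4 (genuine neutron-flux excursion, stuck control-rod sensor) configurations:
  P(scram) = 0.01×0.73×0.86 + 0.4852×0.73×0.14 + 0.9406×0.27×0.86 + 0.969112×0.27×0.14
        = 0.006278 + 0.049587 + 0.218407 + 0.036632 = 0.310904
Keeping only the genuine neutron-flux excursion-present terms gives 0.255039, so
  P(genuine neutron-flux excursion | scram) = 0.255039 / 0.310904 ≈ 0.820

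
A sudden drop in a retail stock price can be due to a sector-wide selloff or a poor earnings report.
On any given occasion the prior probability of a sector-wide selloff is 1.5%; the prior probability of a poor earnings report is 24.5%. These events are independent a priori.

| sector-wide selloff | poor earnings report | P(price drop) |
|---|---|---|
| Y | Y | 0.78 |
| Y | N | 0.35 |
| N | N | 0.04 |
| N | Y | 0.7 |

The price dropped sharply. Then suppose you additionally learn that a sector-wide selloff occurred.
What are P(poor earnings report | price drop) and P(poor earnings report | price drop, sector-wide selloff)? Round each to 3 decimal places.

Weight on poor earnings report=true, given the evidence: 0.168928 + 0.002867 = 0.171795
Denominator P(price drop): 0.04*0.985*0.755 + 0.7*0.985*0.245 + 0.35*0.015*0.755 + 0.78*0.015*0.245 = 0.205506
P(poor earnings report | price drop) = 0.171795/0.205506 ≈ 0.836

With the extra evidence:
Numerator (weight on configurations with poor earnings report): 0.78*0.245 = 0.191100
Normalizer over all consistent configurations: 0.35*0.755 + 0.78*0.245 = 0.455350
Posterior = 0.191100 / 0.455350 ≈ 0.420
This is intercausal reasoning (explaining away): once sector-wide selloff accounts for the price drop, poor earnings report becomes less likely.

P(poor earnings report | price drop) ≈ 0.836; P(poor earnings report | price drop, sector-wide selloff) ≈ 0.420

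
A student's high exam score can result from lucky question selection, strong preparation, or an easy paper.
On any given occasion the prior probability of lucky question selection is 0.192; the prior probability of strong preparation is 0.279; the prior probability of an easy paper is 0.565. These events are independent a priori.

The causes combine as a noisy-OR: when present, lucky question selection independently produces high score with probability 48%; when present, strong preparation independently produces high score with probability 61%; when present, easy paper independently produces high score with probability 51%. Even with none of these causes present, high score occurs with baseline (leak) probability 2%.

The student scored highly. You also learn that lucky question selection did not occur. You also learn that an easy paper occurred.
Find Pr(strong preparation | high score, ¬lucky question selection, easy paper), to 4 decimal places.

Pr(strong preparation | high score, ¬lucky question selection, easy paper) ≈ 0.3770

Under noisy-OR, P(high score | causes) = 1 − (1−0.02)·∏(1−qᵢ) over the active causes.
Numerator (weight on configurations with strong preparation): 0.812722×0.279 = 0.226749
Denominator P(high score | ¬lucky question selection, easy paper): 0.5198×0.721 + 0.812722×0.279 = 0.601525
P(strong preparation | high score, ¬lucky question selection, easy paper) = 0.226749/0.601525 ≈ 0.3770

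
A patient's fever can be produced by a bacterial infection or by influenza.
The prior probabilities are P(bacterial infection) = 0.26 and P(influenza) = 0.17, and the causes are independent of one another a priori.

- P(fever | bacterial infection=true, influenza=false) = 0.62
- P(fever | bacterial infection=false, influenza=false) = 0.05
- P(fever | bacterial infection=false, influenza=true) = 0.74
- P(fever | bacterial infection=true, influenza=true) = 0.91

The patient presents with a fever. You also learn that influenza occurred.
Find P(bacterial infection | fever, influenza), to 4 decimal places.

P(bacterial infection | fever, influenza) ≈ 0.3017

P(fever | influenza) = 0.74*0.74 + 0.91*0.26 = 0.547600 + 0.236600 = 0.784200
Restricting to configurations with bacterial infection present: 0.91*0.26 = 0.236600.
Hence the posterior is 0.236600/0.784200 ≈ 0.3017.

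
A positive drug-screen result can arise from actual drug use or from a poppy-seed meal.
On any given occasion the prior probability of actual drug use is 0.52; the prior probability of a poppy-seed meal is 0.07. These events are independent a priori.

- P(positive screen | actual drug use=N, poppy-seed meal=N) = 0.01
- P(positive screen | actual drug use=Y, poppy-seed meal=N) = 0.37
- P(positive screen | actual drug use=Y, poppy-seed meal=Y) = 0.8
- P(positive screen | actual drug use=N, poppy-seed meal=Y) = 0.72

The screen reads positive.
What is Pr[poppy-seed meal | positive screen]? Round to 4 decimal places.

Pr[poppy-seed meal | positive screen] ≈ 0.2252

P(positive screen) = 0.01·0.48·0.93 + 0.72·0.48·0.07 + 0.37·0.52·0.93 + 0.8·0.52·0.07 = 0.004464 + 0.024192 + 0.178932 + 0.029120 = 0.236708
Restricting to configurations with poppy-seed meal present: 0.024192 + 0.029120 = 0.053312.
So P(poppy-seed meal | positive screen) = 0.053312/0.236708 ≈ 0.2252.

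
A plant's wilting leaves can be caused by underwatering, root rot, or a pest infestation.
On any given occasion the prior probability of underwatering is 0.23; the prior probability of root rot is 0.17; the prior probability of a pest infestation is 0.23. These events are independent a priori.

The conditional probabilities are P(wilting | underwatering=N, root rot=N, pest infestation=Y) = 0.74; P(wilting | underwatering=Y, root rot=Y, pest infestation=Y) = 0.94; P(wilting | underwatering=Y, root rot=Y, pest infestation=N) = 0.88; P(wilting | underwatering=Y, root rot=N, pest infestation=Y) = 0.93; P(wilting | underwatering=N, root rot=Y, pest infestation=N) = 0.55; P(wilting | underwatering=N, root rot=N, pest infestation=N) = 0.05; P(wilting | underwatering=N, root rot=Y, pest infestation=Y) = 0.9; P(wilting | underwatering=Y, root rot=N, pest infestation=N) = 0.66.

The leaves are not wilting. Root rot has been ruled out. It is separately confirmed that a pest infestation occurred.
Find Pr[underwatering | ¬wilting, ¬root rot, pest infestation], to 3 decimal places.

Pr[underwatering | ¬wilting, ¬root rot, pest infestation] ≈ 0.074

Weight on underwatering=true, given the evidence: 0.07·0.23 = 0.016100
The normalizing constant is 0.26·0.77 + 0.07·0.23 = 0.216300
P(underwatering | ¬wilting, ¬root rot, pest infestation) = 0.016100/0.216300 ≈ 0.074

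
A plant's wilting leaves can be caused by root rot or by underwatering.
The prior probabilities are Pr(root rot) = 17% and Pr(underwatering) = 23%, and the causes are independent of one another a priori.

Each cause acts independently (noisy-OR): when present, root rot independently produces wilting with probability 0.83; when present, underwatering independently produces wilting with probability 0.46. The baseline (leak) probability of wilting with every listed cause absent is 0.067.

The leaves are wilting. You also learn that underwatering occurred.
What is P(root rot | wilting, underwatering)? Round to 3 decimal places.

Under noisy-OR, P(wilting | causes) = 1 − (1−0.067)·∏(1−qᵢ) over the active causes.
P(wilting | underwatering) = 0.49618·0.83 + 0.914351·0.17 = 0.411829 + 0.155440 = 0.567269
The root rot-present share is 0.914351·0.17 = 0.155440.
P(root rot | wilting, underwatering) = 0.155440 / 0.567269 ≈ 0.274

P(root rot | wilting, underwatering) ≈ 0.274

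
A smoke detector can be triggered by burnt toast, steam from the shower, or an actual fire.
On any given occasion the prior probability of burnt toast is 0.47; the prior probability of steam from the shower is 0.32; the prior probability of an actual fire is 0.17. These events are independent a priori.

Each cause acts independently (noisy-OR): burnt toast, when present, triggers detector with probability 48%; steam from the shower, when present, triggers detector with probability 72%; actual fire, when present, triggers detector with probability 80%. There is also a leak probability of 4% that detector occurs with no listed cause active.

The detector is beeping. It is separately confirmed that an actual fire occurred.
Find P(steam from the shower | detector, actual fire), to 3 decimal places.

P(steam from the shower | detector, actual fire) ≈ 0.346

Under noisy-OR, P(detector | causes) = 1 − (1−0.04)·∏(1−qᵢ) over the active causes.
P(detector | actual fire) = 0.808×0.53×0.68 + 0.94624×0.53×0.32 + 0.90016×0.47×0.68 + 0.972045×0.47×0.32 = 0.291203 + 0.160482 + 0.287691 + 0.146196 = 0.885572
Of this, 0.306678 comes from 0.160482 + 0.146196 (the steam from the shower=true cases).
So P(steam from the shower | detector, actual fire) = 0.306678/0.885572 ≈ 0.346.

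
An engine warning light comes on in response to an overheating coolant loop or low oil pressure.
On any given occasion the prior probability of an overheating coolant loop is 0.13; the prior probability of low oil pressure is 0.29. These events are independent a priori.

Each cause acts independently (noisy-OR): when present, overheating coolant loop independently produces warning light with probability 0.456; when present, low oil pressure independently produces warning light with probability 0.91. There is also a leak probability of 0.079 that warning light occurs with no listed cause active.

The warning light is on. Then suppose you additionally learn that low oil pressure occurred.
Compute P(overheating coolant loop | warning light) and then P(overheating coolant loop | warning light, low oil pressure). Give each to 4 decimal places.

P(overheating coolant loop | warning light) ≈ 0.2265; P(overheating coolant loop | warning light, low oil pressure) ≈ 0.1346

Under noisy-OR, P(warning light | causes) = 1 − (1−0.079)·∏(1−qᵢ) over the active causes.
Enumerate the 4 (overheating coolant loop, low oil pressure) configurations and weight by the priors:
  P(warning light) = 0.079×0.87×0.71 + 0.91711×0.87×0.29 + 0.498976×0.13×0.71 + 0.954908×0.13×0.29
        = 0.048798 + 0.231387 + 0.046055 + 0.036000 = 0.362240
The terms with overheating coolant loop present sum to 0.082055, so
  P(overheating coolant loop | warning light) = 0.082055 / 0.362240 ≈ 0.2265

With the extra evidence:
P(warning light | low oil pressure) = 0.91711*0.87 + 0.954908*0.13 = 0.797886 + 0.124138 = 0.922024
The overheating coolant loop-present share is 0.954908*0.13 = 0.124138.
P(overheating coolant loop | warning light, low oil pressure) = 0.124138 / 0.922024 ≈ 0.1346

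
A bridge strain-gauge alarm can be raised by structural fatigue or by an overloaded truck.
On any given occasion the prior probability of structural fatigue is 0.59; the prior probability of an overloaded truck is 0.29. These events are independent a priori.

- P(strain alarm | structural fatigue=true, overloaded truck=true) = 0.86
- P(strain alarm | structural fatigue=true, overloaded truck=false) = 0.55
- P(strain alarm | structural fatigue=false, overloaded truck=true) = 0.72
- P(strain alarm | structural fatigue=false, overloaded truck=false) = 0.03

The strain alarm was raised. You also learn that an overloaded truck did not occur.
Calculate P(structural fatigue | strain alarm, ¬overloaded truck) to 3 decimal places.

P(strain alarm | ¬overloaded truck) = 0.03·0.41 + 0.55·0.59 = 0.012300 + 0.324500 = 0.336800
Of this, 0.324500 comes from 0.55·0.59 (the structural fatigue=true cases).
So P(structural fatigue | strain alarm, ¬overloaded truck) = 0.324500/0.336800 ≈ 0.963.

P(structural fatigue | strain alarm, ¬overloaded truck) ≈ 0.963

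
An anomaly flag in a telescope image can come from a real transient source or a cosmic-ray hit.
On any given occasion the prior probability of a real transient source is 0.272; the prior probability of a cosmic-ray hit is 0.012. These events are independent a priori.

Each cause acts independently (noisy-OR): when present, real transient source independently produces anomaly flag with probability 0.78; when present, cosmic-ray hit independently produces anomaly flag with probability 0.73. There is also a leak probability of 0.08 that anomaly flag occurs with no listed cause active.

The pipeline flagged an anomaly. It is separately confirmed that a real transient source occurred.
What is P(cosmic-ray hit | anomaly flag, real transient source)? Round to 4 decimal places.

Under noisy-OR, P(anomaly flag | causes) = 1 − (1−0.08)·∏(1−qᵢ) over the active causes.
Sum P(anomaly flag|·) weighted by the priors over both values of cosmic-ray hit:
  P(anomaly flag | real transient source) = 0.7976×0.988 + 0.945352×0.012
        = 0.788029 + 0.011344 = 0.799373
The terms with cosmic-ray hit present sum to 0.011344, so
  P(cosmic-ray hit | anomaly flag, real transient source) = 0.011344 / 0.799373 ≈ 0.0142

P(cosmic-ray hit | anomaly flag, real transient source) ≈ 0.0142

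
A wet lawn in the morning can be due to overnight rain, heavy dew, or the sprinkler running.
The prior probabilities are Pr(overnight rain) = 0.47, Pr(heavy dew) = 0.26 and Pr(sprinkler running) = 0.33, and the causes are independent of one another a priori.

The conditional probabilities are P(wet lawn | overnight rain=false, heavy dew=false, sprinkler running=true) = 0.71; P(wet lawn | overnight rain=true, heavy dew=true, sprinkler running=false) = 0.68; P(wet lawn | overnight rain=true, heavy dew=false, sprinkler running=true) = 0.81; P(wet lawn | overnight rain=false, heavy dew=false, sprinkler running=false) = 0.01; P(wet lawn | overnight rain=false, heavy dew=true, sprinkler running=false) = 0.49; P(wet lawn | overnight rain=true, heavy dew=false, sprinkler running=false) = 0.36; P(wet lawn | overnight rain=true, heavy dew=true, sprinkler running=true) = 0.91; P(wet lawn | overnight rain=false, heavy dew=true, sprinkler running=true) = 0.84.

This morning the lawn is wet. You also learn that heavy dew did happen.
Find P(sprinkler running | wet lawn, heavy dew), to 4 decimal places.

By total probability over the 4 (overnight rain, sprinkler running) configurations:
  P(wet lawn | heavy dew) = 0.49*0.53*0.67 + 0.84*0.53*0.33 + 0.68*0.47*0.67 + 0.91*0.47*0.33
        = 0.173999 + 0.146916 + 0.214132 + 0.141141 = 0.676188
The terms with sprinkler running present sum to 0.288057, so
  P(sprinkler running | wet lawn, heavy dew) = 0.288057 / 0.676188 ≈ 0.4260

P(sprinkler running | wet lawn, heavy dew) ≈ 0.4260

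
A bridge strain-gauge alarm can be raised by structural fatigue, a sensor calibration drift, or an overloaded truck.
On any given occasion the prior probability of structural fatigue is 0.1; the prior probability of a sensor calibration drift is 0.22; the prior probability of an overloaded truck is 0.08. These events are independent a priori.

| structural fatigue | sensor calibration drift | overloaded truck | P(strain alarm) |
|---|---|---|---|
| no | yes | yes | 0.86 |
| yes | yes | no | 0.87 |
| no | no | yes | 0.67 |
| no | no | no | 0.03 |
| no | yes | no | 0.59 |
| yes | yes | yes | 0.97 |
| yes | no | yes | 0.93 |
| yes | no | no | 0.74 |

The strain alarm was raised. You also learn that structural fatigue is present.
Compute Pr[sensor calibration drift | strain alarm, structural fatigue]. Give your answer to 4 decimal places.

Pr[sensor calibration drift | strain alarm, structural fatigue] ≈ 0.2469

For the numerator, keep only sensor calibration drift=true terms: 0.176088 + 0.017072 = 0.193160
Denominator P(strain alarm | structural fatigue): 0.74*0.78*0.92 + 0.93*0.78*0.08 + 0.87*0.22*0.92 + 0.97*0.22*0.08 = 0.782216
Posterior = 0.193160 / 0.782216 ≈ 0.2469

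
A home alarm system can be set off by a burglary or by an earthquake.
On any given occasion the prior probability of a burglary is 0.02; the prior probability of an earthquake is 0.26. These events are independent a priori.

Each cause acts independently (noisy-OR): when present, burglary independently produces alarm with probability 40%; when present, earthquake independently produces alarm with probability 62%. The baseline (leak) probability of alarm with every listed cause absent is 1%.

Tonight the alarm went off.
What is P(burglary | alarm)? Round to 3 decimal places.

Under noisy-OR, P(alarm | causes) = 1 − (1−0.01)·∏(1−qᵢ) over the active causes.
P(alarm) = 0.01*0.98*0.74 + 0.6238*0.98*0.26 + 0.406*0.02*0.74 + 0.77428*0.02*0.26 = 0.007252 + 0.158944 + 0.006009 + 0.004026 = 0.176231
Of this, 0.010035 comes from 0.006009 + 0.004026 (the burglary=true cases).
Hence the posterior is 0.010035/0.176231 ≈ 0.057.

P(burglary | alarm) ≈ 0.057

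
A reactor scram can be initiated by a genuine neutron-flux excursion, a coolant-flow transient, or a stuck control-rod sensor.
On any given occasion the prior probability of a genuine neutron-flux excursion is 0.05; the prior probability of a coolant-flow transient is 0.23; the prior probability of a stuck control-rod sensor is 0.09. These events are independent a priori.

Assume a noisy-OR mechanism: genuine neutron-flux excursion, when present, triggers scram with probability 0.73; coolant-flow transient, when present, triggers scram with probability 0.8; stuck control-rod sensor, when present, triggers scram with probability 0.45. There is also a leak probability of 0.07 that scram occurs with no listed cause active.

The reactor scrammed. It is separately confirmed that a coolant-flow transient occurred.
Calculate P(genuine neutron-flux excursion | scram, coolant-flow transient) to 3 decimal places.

Under noisy-OR, P(scram | causes) = 1 − (1−0.07)·∏(1−qᵢ) over the active causes.
P(scram | coolant-flow transient) = 0.814×0.95×0.91 + 0.8977×0.95×0.09 + 0.94978×0.05×0.91 + 0.972379×0.05×0.09 = 0.703703 + 0.076753 + 0.043215 + 0.004376 = 0.828047
The genuine neutron-flux excursion-present share is 0.043215 + 0.004376 = 0.047591.
Hence the posterior is 0.047591/0.828047 ≈ 0.057.

P(genuine neutron-flux excursion | scram, coolant-flow transient) ≈ 0.057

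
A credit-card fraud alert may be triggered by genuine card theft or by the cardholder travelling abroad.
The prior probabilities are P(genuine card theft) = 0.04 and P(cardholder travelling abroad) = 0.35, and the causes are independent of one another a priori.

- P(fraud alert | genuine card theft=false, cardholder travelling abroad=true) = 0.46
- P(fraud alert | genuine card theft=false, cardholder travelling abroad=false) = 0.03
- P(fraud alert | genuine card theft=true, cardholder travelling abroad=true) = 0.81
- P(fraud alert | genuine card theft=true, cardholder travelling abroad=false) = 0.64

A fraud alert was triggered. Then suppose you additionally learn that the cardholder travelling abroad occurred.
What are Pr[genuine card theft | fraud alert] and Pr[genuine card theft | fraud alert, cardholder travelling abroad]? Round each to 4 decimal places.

For the numerator, keep only genuine card theft=true terms: 0.016640 + 0.011340 = 0.027980
Normalizer over all consistent configurations: 0.03*0.96*0.65 + 0.46*0.96*0.35 + 0.64*0.04*0.65 + 0.81*0.04*0.35 = 0.201260
P(genuine card theft | fraud alert) = 0.027980/0.201260 ≈ 0.1390

Now also conditioning on cardholder travelling abroad=true:
Sum P(fraud alert|·) weighted by the priors over both values of genuine card theft:
  P(fraud alert | cardholder travelling abroad) = 0.46·0.96 + 0.81·0.04
        = 0.441600 + 0.032400 = 0.474000
Configurations with genuine card theft contribute 0.032400, so
  P(genuine card theft | fraud alert, cardholder travelling abroad) = 0.032400 / 0.474000 ≈ 0.0684

Pr[genuine card theft | fraud alert] ≈ 0.1390; Pr[genuine card theft | fraud alert, cardholder travelling abroad] ≈ 0.0684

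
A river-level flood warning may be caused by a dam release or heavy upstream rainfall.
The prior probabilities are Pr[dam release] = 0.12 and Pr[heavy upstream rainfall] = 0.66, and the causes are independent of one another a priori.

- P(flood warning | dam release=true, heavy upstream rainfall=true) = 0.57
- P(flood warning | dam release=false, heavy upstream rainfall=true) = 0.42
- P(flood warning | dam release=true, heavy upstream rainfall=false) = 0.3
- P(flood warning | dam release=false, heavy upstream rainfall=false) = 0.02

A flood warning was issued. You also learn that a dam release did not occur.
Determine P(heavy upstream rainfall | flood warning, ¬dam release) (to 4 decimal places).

P(flood warning | ¬dam release) = 0.02*0.34 + 0.42*0.66 = 0.006800 + 0.277200 = 0.284000
Restricting to configurations with heavy upstream rainfall present: 0.42*0.66 = 0.277200.
So P(heavy upstream rainfall | flood warning, ¬dam release) = 0.277200/0.284000 ≈ 0.9761.

P(heavy upstream rainfall | flood warning, ¬dam release) ≈ 0.9761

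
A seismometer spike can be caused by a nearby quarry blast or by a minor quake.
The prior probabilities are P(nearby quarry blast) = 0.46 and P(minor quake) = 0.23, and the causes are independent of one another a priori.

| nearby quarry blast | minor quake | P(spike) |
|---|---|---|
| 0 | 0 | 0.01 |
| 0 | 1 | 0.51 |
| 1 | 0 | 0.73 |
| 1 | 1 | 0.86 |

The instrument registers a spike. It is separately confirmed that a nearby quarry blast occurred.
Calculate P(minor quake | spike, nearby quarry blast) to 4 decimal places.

P(spike | nearby quarry blast) = 0.73*0.77 + 0.86*0.23 = 0.562100 + 0.197800 = 0.759900
The minor quake-present share is 0.86*0.23 = 0.197800.
So P(minor quake | spike, nearby quarry blast) = 0.197800/0.759900 ≈ 0.2603.

P(minor quake | spike, nearby quarry blast) ≈ 0.2603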